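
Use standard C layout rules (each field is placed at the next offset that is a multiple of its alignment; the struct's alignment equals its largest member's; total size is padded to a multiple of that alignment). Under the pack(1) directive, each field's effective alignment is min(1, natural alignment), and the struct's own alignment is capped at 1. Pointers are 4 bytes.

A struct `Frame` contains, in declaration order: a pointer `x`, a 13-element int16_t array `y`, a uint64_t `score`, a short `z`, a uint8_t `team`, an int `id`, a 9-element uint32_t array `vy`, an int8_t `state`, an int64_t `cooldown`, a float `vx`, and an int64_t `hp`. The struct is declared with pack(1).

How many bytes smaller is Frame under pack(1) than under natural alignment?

10

natural layout:
  0..4  x  (4B, 4-aligned)
  4..30  y  (26B, 2-aligned)
  30..32  -- padding (2B)
  32..40  score  (8B, 8-aligned)
  40..42  z  (2B, 2-aligned)
  42..43  team  (1B, 1-aligned)
  43..44  -- padding (1B)
  44..48  id  (4B, 4-aligned)
  48..84  vy  (36B, 4-aligned)
  84..85  state  (1B, 1-aligned)
  85..88  -- padding (3B)
  88..96  cooldown  (8B, 8-aligned)
  96..100  vx  (4B, 4-aligned)
  100..104  -- padding (4B)
  104..112  hp  (8B, 8-aligned)
  sizeof = 112, alignof = 8
packed(1) layout:
  0..4  x  (4B, 1-aligned)
  4..30  y  (26B, 1-aligned)
  30..38  score  (8B, 1-aligned)
  38..40  z  (2B, 1-aligned)
  40..41  team  (1B, 1-aligned)
  41..45  id  (4B, 1-aligned)
  45..81  vy  (36B, 1-aligned)
  81..82  state  (1B, 1-aligned)
  82..90  cooldown  (8B, 1-aligned)
  90..94  vx  (4B, 1-aligned)
  94..102  hp  (8B, 1-aligned)
  sizeof = 102, alignof = 1
112 − 102 = 10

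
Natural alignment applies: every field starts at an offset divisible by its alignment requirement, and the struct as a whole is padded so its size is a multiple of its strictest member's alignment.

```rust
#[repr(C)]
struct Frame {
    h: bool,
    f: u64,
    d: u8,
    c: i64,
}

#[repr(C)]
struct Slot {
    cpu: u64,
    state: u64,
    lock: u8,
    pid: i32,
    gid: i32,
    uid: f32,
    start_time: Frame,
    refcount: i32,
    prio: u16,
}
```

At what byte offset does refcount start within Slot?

64

Frame: h at 0 (size 1, align 1) → ends 1; pad 7 to align 8 for f; f at 8 (size 8, align 8) → ends 16; d at 16 (size 1, align 1) → ends 17; pad 7 to align 8 for c; c at 24 (size 8, align 8) → ends 32; total 32 bytes, alignment 8
cpu at 0 (size 8, align 8) → ends 8
state at 8 (size 8, align 8) → ends 16
lock at 16 (size 1, align 1) → ends 17
pad 3 to align 4 for pid
pid at 20 (size 4, align 4) → ends 24
gid at 24 (size 4, align 4) → ends 28
uid at 28 (size 4, align 4) → ends 32
start_time at 32 (size 32, align 8) → ends 64
refcount at 64 (size 4, align 4) → ends 68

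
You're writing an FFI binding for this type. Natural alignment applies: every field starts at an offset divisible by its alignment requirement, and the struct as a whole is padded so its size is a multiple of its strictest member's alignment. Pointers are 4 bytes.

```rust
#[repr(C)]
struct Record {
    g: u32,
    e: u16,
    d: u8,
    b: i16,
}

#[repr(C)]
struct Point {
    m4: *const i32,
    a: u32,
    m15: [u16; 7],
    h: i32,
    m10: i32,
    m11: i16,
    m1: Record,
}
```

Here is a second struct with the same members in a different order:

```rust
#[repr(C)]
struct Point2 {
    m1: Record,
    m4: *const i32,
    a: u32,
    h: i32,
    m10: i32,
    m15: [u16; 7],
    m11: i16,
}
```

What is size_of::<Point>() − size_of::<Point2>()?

Record: @0: g [4B, align 4] → 4; @4: e [2B, align 2] → 6; @6: d [1B, align 1] → 7; +1 pad (align 2); @8: b [2B, align 2] → 10; +2 tail pad (align 4); size 12, align 4
@0: m4 [4B, align 4] → 4
@4: a [4B, align 4] → 8
@8: m15 [14B, align 2] → 22
+2 pad (align 4)
@24: h [4B, align 4] → 28
@28: m10 [4B, align 4] → 32
@32: m11 [2B, align 2] → 34
+2 pad (align 4)
@36: m1 [12B, align 4] → 48
size 48, align 4
— Point2 —
@0: m1 [12B, align 4] → 12
@12: m4 [4B, align 4] → 16
@16: a [4B, align 4] → 20
@20: h [4B, align 4] → 24
@24: m10 [4B, align 4] → 28
@28: m15 [14B, align 2] → 42
@42: m11 [2B, align 2] → 44
size 44, align 4
48 − 44 = 4

4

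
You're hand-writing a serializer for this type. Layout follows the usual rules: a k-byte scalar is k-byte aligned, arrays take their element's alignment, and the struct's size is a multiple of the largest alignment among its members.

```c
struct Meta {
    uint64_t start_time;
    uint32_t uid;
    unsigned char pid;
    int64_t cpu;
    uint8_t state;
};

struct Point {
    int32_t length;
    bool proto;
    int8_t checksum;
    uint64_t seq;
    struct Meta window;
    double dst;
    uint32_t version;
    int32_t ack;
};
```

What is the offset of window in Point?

Meta: start_time at 0 (size 8, align 8) → ends 8; uid at 8 (size 4, align 4) → ends 12; pid at 12 (size 1, align 1) → ends 13; pad 3 to align 8 for cpu; cpu at 16 (size 8, align 8) → ends 24; state at 24 (size 1, align 1) → ends 25; tail pad 7 to reach multiple of 8; total 32 bytes, alignment 8
length at 0 (size 4, align 4) → ends 4
proto at 4 (size 1, align 1) → ends 5
checksum at 5 (size 1, align 1) → ends 6
pad 2 to align 8 for seq
seq at 8 (size 8, align 8) → ends 16
window at 16 (size 32, align 8) → ends 48

16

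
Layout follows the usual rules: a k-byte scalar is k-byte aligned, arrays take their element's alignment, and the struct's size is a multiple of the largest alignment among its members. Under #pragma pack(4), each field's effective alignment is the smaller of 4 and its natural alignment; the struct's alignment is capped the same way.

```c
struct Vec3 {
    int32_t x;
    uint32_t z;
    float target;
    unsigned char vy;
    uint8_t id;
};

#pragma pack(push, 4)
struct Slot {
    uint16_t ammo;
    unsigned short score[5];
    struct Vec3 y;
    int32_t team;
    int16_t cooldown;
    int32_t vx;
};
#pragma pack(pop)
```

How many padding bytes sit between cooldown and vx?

Vec3: x at 0 (size 4, align 4) → ends 4; z at 4 (size 4, align 4) → ends 8; target at 8 (size 4, align 4) → ends 12; vy at 12 (size 1, align 1) → ends 13; id at 13 (size 1, align 1) → ends 14; tail pad 2 to reach multiple of 4; total 16 bytes, alignment 4
ammo at 0 (size 2, align 2) → ends 2
score at 2 (size 10, align 2) → ends 12
y at 12 (size 16, align 4) → ends 28
team at 28 (size 4, align 4) → ends 32
cooldown at 32 (size 2, align 2) → ends 34
pad 2 to align 4 for vx
vx at 36 (size 4, align 4) → ends 40

2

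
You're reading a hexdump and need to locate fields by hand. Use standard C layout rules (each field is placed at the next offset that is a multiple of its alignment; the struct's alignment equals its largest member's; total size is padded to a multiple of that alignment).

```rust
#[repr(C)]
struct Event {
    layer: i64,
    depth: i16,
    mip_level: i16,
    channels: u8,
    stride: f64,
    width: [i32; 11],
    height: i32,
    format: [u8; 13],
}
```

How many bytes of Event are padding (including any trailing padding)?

6

layer at 0 (size 8, align 8) → ends 8
depth at 8 (size 2, align 2) → ends 10
mip_level at 10 (size 2, align 2) → ends 12
channels at 12 (size 1, align 1) → ends 13
pad 3 to align 8 for stride
stride at 16 (size 8, align 8) → ends 24
width at 24 (size 44, align 4) → ends 68
height at 68 (size 4, align 4) → ends 72
format at 72 (size 13, align 1) → ends 85
tail pad 3 to reach multiple of 8
total 88 bytes, alignment 8
data bytes 82, size 88 → padding 6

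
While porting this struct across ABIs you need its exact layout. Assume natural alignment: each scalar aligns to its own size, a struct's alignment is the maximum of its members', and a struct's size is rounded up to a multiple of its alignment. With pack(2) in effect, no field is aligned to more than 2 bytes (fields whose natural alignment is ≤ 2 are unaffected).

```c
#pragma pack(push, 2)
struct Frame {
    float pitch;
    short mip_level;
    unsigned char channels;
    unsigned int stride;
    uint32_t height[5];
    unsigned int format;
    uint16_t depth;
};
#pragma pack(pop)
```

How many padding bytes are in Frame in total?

1

0..4  pitch  (4B, 2-aligned)
4..6  mip_level  (2B, 2-aligned)
6..7  channels  (1B, 1-aligned)
7..8  -- padding (1B)
8..12  stride  (4B, 2-aligned)
12..32  height  (20B, 2-aligned)
32..36  format  (4B, 2-aligned)
36..38  depth  (2B, 2-aligned)
sizeof = 38, alignof = 2
data bytes 37, size 38 → padding 1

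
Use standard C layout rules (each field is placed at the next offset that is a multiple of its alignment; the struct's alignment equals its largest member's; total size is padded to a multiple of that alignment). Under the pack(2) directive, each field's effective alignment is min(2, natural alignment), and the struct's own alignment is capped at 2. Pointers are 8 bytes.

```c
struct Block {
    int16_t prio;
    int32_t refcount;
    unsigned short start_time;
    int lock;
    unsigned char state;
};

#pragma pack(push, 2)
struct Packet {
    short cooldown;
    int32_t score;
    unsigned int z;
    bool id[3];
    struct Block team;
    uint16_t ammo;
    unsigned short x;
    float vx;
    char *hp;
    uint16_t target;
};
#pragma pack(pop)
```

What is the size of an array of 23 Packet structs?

Block: 0..2  prio  (2B, 2-aligned); 2..4  -- padding (2B); 4..8  refcount  (4B, 4-aligned); 8..10  start_time  (2B, 2-aligned); 10..12  -- padding (2B); 12..16  lock  (4B, 4-aligned); 16..17  state  (1B, 1-aligned); 17..20  -- tail padding (3B); sizeof = 20, alignof = 4
0..2  cooldown  (2B, 2-aligned)
2..6  score  (4B, 2-aligned)
6..10  z  (4B, 2-aligned)
10..13  id  (3B, 1-aligned)
13..14  -- padding (1B)
14..34  team  (20B, 2-aligned)
34..36  ammo  (2B, 2-aligned)
36..38  x  (2B, 2-aligned)
38..42  vx  (4B, 2-aligned)
42..50  hp  (8B, 2-aligned)
50..52  target  (2B, 2-aligned)
sizeof = 52, alignof = 2
array of 23: 23 × 52 = 1196

1196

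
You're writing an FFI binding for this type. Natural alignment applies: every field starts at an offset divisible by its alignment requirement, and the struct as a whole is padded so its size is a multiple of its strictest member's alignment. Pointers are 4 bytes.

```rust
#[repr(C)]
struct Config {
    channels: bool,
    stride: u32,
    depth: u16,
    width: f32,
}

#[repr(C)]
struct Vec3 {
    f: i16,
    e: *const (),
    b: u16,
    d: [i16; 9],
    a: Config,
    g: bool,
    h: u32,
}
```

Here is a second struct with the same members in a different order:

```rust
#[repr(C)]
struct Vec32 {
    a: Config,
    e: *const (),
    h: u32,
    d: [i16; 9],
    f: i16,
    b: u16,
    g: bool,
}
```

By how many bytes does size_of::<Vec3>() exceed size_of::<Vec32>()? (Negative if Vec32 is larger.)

Config: @0: channels [1B, align 1] → 1; +3 pad (align 4); @4: stride [4B, align 4] → 8; @8: depth [2B, align 2] → 10; +2 pad (align 4); @12: width [4B, align 4] → 16; size 16, align 4
@0: f [2B, align 2] → 2
+2 pad (align 4)
@4: e [4B, align 4] → 8
@8: b [2B, align 2] → 10
@10: d [18B, align 2] → 28
@28: a [16B, align 4] → 44
@44: g [1B, align 1] → 45
+3 pad (align 4)
@48: h [4B, align 4] → 52
size 52, align 4
— Vec32 —
@0: a [16B, align 4] → 16
@16: e [4B, align 4] → 20
@20: h [4B, align 4] → 24
@24: d [18B, align 2] → 42
@42: f [2B, align 2] → 44
@44: b [2B, align 2] → 46
@46: g [1B, align 1] → 47
+1 tail pad (align 4)
size 48, align 4
52 − 48 = 4

4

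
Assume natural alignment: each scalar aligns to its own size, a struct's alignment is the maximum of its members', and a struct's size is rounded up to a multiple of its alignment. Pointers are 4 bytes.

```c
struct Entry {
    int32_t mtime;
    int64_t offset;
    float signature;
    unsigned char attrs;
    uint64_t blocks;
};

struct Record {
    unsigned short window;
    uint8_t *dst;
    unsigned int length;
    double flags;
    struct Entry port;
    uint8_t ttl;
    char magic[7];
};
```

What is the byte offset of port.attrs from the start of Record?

Entry: 0..4  mtime  (4B, 4-aligned); 4..8  -- padding (4B); 8..16  offset  (8B, 8-aligned); 16..20  signature  (4B, 4-aligned); 20..21  attrs  (1B, 1-aligned); 21..24  -- padding (3B); 24..32  blocks  (8B, 8-aligned); sizeof = 32, alignof = 8
0..2  window  (2B, 2-aligned)
2..4  -- padding (2B)
4..8  dst  (4B, 4-aligned)
8..12  length  (4B, 4-aligned)
12..16  -- padding (4B)
16..24  flags  (8B, 8-aligned)
24..56  port  (32B, 8-aligned)
within Entry: attrs at 20
24 + 20 = 44

44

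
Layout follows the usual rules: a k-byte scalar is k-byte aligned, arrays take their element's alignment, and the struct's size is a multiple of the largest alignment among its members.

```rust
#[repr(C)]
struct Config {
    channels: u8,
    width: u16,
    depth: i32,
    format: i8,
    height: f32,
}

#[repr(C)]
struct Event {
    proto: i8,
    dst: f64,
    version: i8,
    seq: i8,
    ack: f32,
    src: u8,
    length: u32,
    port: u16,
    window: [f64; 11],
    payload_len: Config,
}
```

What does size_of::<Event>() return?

144 bytes

Config: @0: channels [1B, align 1] → 1; +1 pad (align 2); @2: width [2B, align 2] → 4; @4: depth [4B, align 4] → 8; @8: format [1B, align 1] → 9; +3 pad (align 4); @12: height [4B, align 4] → 16; size 16, align 4
@0: proto [1B, align 1] → 1
+7 pad (align 8)
@8: dst [8B, align 8] → 16
@16: version [1B, align 1] → 17
@17: seq [1B, align 1] → 18
+2 pad (align 4)
@20: ack [4B, align 4] → 24
@24: src [1B, align 1] → 25
+3 pad (align 4)
@28: length [4B, align 4] → 32
@32: port [2B, align 2] → 34
+6 pad (align 8)
@40: window [88B, align 8] → 128
@128: payload_len [16B, align 4] → 144
size 144, align 8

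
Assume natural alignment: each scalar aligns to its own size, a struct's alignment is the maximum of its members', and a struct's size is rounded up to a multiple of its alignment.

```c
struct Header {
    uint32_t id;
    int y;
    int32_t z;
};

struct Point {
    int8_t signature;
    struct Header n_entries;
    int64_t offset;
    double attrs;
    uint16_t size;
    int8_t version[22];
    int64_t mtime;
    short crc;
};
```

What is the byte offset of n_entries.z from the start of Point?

Header: @0: id [4B, align 4] → 4; @4: y [4B, align 4] → 8; @8: z [4B, align 4] → 12; size 12, align 4
@0: signature [1B, align 1] → 1
+3 pad (align 4)
@4: n_entries [12B, align 4] → 16
within Header: z at 8
4 + 8 = 12

12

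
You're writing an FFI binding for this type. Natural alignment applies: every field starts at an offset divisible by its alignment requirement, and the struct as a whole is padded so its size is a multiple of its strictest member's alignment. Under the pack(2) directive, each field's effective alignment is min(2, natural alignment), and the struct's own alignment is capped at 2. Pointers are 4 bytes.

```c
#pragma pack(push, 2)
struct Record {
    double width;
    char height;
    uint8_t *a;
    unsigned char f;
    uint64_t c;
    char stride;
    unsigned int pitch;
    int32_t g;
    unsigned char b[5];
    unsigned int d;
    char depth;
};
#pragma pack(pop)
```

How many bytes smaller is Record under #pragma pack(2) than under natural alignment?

natural layout:
  width at 0 (size 8, align 8) → ends 8
  height at 8 (size 1, align 1) → ends 9
  pad 3 to align 4 for a
  a at 12 (size 4, align 4) → ends 16
  f at 16 (size 1, align 1) → ends 17
  pad 7 to align 8 for c
  c at 24 (size 8, align 8) → ends 32
  stride at 32 (size 1, align 1) → ends 33
  pad 3 to align 4 for pitch
  pitch at 36 (size 4, align 4) → ends 40
  g at 40 (size 4, align 4) → ends 44
  b at 44 (size 5, align 1) → ends 49
  pad 3 to align 4 for d
  d at 52 (size 4, align 4) → ends 56
  depth at 56 (size 1, align 1) → ends 57
  tail pad 7 to reach multiple of 8
  total 64 bytes, alignment 8
packed(2) layout:
  width at 0 (size 8, align 2) → ends 8
  height at 8 (size 1, align 1) → ends 9
  pad 1 to align 2 for a
  a at 10 (size 4, align 2) → ends 14
  f at 14 (size 1, align 1) → ends 15
  pad 1 to align 2 for c
  c at 16 (size 8, align 2) → ends 24
  stride at 24 (size 1, align 1) → ends 25
  pad 1 to align 2 for pitch
  pitch at 26 (size 4, align 2) → ends 30
  g at 30 (size 4, align 2) → ends 34
  b at 34 (size 5, align 1) → ends 39
  pad 1 to align 2 for d
  d at 40 (size 4, align 2) → ends 44
  depth at 44 (size 1, align 1) → ends 45
  tail pad 1 to reach multiple of 2
  total 46 bytes, alignment 2
64 − 46 = 18

18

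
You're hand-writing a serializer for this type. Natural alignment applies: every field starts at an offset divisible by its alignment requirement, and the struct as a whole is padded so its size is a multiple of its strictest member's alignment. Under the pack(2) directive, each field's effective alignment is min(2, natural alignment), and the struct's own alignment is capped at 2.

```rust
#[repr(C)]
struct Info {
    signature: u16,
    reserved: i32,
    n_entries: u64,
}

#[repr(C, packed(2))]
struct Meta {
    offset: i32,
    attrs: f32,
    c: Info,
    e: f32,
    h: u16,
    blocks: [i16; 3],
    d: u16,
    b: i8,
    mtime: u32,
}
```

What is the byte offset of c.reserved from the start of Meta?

12

Info: 0..2  signature  (2B, 2-aligned); 2..4  -- padding (2B); 4..8  reserved  (4B, 4-aligned); 8..16  n_entries  (8B, 8-aligned); sizeof = 16, alignof = 8
0..4  offset  (4B, 2-aligned)
4..8  attrs  (4B, 2-aligned)
8..24  c  (16B, 2-aligned)
within Info: reserved at 4
8 + 4 = 12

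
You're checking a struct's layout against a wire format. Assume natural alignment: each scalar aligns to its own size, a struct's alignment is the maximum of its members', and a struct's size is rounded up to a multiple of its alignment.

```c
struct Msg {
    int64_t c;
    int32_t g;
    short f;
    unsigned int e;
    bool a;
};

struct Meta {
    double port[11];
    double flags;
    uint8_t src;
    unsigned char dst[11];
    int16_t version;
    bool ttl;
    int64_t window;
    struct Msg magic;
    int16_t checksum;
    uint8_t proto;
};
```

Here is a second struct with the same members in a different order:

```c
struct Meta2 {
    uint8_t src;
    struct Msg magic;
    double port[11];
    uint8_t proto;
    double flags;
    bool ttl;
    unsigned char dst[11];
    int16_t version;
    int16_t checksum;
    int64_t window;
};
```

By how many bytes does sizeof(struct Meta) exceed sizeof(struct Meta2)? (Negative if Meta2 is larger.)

-8

Msg: c at 0 (size 8, align 8) → ends 8; g at 8 (size 4, align 4) → ends 12; f at 12 (size 2, align 2) → ends 14; pad 2 to align 4 for e; e at 16 (size 4, align 4) → ends 20; a at 20 (size 1, align 1) → ends 21; tail pad 3 to reach multiple of 8; total 24 bytes, alignment 8
port at 0 (size 88, align 8) → ends 88
flags at 88 (size 8, align 8) → ends 96
src at 96 (size 1, align 1) → ends 97
dst at 97 (size 11, align 1) → ends 108
version at 108 (size 2, align 2) → ends 110
ttl at 110 (size 1, align 1) → ends 111
pad 1 to align 8 for window
window at 112 (size 8, align 8) → ends 120
magic at 120 (size 24, align 8) → ends 144
checksum at 144 (size 2, align 2) → ends 146
proto at 146 (size 1, align 1) → ends 147
tail pad 5 to reach multiple of 8
total 152 bytes, alignment 8
— Meta2 —
src at 0 (size 1, align 1) → ends 1
pad 7 to align 8 for magic
magic at 8 (size 24, align 8) → ends 32
port at 32 (size 88, align 8) → ends 120
proto at 120 (size 1, align 1) → ends 121
pad 7 to align 8 for flags
flags at 128 (size 8, align 8) → ends 136
ttl at 136 (size 1, align 1) → ends 137
dst at 137 (size 11, align 1) → ends 148
version at 148 (size 2, align 2) → ends 150
checksum at 150 (size 2, align 2) → ends 152
window at 152 (size 8, align 8) → ends 160
total 160 bytes, alignment 8
152 − 160 = -8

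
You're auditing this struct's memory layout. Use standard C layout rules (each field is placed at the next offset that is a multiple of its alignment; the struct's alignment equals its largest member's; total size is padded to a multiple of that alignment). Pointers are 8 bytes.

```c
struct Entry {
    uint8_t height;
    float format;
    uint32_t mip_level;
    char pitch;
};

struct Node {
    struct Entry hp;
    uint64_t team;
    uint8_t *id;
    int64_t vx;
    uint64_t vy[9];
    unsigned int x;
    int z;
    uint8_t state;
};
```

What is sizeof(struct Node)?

128

Entry: 0..1  height  (1B, 1-aligned); 1..4  -- padding (3B); 4..8  format  (4B, 4-aligned); 8..12  mip_level  (4B, 4-aligned); 12..13  pitch  (1B, 1-aligned); 13..16  -- tail padding (3B); sizeof = 16, alignof = 4
0..16  hp  (16B, 4-aligned)
16..24  team  (8B, 8-aligned)
24..32  id  (8B, 8-aligned)
32..40  vx  (8B, 8-aligned)
40..112  vy  (72B, 8-aligned)
112..116  x  (4B, 4-aligned)
116..120  z  (4B, 4-aligned)
120..121  state  (1B, 1-aligned)
121..128  -- tail padding (7B)
sizeof = 128, alignof = 8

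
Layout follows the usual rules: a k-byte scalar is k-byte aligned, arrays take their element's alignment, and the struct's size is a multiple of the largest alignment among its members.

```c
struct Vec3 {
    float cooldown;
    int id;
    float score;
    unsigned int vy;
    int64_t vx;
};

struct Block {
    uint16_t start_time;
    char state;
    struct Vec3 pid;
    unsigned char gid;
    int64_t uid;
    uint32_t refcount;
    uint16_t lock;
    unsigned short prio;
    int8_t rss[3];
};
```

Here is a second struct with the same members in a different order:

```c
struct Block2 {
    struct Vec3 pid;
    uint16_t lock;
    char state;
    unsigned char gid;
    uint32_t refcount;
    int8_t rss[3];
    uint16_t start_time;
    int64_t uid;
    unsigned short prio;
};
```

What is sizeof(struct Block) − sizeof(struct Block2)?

Vec3: cooldown at 0 (size 4, align 4) → ends 4; id at 4 (size 4, align 4) → ends 8; score at 8 (size 4, align 4) → ends 12; vy at 12 (size 4, align 4) → ends 16; vx at 16 (size 8, align 8) → ends 24; total 24 bytes, alignment 8
start_time at 0 (size 2, align 2) → ends 2
state at 2 (size 1, align 1) → ends 3
pad 5 to align 8 for pid
pid at 8 (size 24, align 8) → ends 32
gid at 32 (size 1, align 1) → ends 33
pad 7 to align 8 for uid
uid at 40 (size 8, align 8) → ends 48
refcount at 48 (size 4, align 4) → ends 52
lock at 52 (size 2, align 2) → ends 54
prio at 54 (size 2, align 2) → ends 56
rss at 56 (size 3, align 1) → ends 59
tail pad 5 to reach multiple of 8
total 64 bytes, alignment 8
— Block2 —
pid at 0 (size 24, align 8) → ends 24
lock at 24 (size 2, align 2) → ends 26
state at 26 (size 1, align 1) → ends 27
gid at 27 (size 1, align 1) → ends 28
refcount at 28 (size 4, align 4) → ends 32
rss at 32 (size 3, align 1) → ends 35
pad 1 to align 2 for start_time
start_time at 36 (size 2, align 2) → ends 38
pad 2 to align 8 for uid
uid at 40 (size 8, align 8) → ends 48
prio at 48 (size 2, align 2) → ends 50
tail pad 6 to reach multiple of 8
total 56 bytes, alignment 8
64 − 56 = 8

8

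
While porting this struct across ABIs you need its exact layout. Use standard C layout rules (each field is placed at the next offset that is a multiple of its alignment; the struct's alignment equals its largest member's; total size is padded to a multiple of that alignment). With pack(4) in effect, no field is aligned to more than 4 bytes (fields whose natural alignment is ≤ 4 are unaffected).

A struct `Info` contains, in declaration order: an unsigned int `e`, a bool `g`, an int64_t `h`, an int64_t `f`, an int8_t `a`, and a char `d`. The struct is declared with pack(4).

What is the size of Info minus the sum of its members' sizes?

5

e at 0 (size 4, align 4) → ends 4
g at 4 (size 1, align 1) → ends 5
pad 3 to align 4 for h
h at 8 (size 8, align 4) → ends 16
f at 16 (size 8, align 4) → ends 24
a at 24 (size 1, align 1) → ends 25
d at 25 (size 1, align 1) → ends 26
tail pad 2 to reach multiple of 4
total 28 bytes, alignment 4
data bytes 23, size 28 → padding 5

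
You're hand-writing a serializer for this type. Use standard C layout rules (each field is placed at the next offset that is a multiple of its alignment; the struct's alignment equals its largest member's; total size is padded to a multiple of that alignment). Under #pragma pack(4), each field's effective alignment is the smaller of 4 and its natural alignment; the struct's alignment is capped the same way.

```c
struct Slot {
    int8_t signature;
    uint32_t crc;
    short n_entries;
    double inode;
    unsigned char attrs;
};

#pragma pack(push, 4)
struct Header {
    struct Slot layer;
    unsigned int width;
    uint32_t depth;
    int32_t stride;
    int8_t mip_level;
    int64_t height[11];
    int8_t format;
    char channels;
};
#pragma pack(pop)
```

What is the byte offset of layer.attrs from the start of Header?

24

Slot: @0: signature [1B, align 1] → 1; +3 pad (align 4); @4: crc [4B, align 4] → 8; @8: n_entries [2B, align 2] → 10; +6 pad (align 8); @16: inode [8B, align 8] → 24; @24: attrs [1B, align 1] → 25; +7 tail pad (align 8); size 32, align 8
@0: layer [32B, align 4] → 32
within Slot: attrs at 24
0 + 24 = 24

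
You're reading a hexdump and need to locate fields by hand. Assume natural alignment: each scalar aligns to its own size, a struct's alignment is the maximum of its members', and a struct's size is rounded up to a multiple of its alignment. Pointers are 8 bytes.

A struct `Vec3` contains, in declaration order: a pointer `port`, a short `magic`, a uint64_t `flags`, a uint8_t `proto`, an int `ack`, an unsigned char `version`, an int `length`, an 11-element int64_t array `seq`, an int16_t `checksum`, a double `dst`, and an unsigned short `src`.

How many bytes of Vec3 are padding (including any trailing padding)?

0..8  port  (8B, 8-aligned)
8..10  magic  (2B, 2-aligned)
10..16  -- padding (6B)
16..24  flags  (8B, 8-aligned)
24..25  proto  (1B, 1-aligned)
25..28  -- padding (3B)
28..32  ack  (4B, 4-aligned)
32..33  version  (1B, 1-aligned)
33..36  -- padding (3B)
36..40  length  (4B, 4-aligned)
40..128  seq  (88B, 8-aligned)
128..130  checksum  (2B, 2-aligned)
130..136  -- padding (6B)
136..144  dst  (8B, 8-aligned)
144..146  src  (2B, 2-aligned)
146..152  -- tail padding (6B)
sizeof = 152, alignof = 8
data bytes 128, size 152 → padding 24

24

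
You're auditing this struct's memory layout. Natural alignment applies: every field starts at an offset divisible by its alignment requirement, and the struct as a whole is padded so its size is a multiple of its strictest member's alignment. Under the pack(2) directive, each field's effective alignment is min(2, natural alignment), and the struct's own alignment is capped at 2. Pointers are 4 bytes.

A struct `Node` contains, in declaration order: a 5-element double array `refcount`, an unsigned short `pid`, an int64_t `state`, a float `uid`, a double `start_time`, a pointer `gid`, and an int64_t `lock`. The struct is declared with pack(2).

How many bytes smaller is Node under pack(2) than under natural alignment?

14

natural layout:
  0..40  refcount  (40B, 8-aligned)
  40..42  pid  (2B, 2-aligned)
  42..48  -- padding (6B)
  48..56  state  (8B, 8-aligned)
  56..60  uid  (4B, 4-aligned)
  60..64  -- padding (4B)
  64..72  start_time  (8B, 8-aligned)
  72..76  gid  (4B, 4-aligned)
  76..80  -- padding (4B)
  80..88  lock  (8B, 8-aligned)
  sizeof = 88, alignof = 8
packed(2) layout:
  0..40  refcount  (40B, 2-aligned)
  40..42  pid  (2B, 2-aligned)
  42..50  state  (8B, 2-aligned)
  50..54  uid  (4B, 2-aligned)
  54..62  start_time  (8B, 2-aligned)
  62..66  gid  (4B, 2-aligned)
  66..74  lock  (8B, 2-aligned)
  sizeof = 74, alignof = 2
88 − 74 = 14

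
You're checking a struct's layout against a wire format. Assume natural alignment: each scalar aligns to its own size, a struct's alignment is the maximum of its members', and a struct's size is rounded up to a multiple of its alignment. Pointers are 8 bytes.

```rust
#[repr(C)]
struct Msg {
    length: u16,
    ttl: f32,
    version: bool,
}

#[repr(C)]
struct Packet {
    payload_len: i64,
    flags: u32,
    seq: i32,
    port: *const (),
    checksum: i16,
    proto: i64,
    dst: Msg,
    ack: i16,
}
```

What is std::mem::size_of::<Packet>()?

Msg: @0: length [2B, align 2] → 2; +2 pad (align 4); @4: ttl [4B, align 4] → 8; @8: version [1B, align 1] → 9; +3 tail pad (align 4); size 12, align 4
@0: payload_len [8B, align 8] → 8
@8: flags [4B, align 4] → 12
@12: seq [4B, align 4] → 16
@16: port [8B, align 8] → 24
@24: checksum [2B, align 2] → 26
+6 pad (align 8)
@32: proto [8B, align 8] → 40
@40: dst [12B, align 4] → 52
@52: ack [2B, align 2] → 54
+2 tail pad (align 8)
size 56, align 8

56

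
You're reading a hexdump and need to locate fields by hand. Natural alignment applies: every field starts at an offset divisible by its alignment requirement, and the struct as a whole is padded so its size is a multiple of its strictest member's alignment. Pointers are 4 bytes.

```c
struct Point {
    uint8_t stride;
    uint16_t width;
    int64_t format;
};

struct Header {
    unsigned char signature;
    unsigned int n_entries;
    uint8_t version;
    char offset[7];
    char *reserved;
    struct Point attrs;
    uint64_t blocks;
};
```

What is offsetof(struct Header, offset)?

9

Point: stride at 0 (size 1, align 1) → ends 1; pad 1 to align 2 for width; width at 2 (size 2, align 2) → ends 4; pad 4 to align 8 for format; format at 8 (size 8, align 8) → ends 16; total 16 bytes, alignment 8
signature at 0 (size 1, align 1) → ends 1
pad 3 to align 4 for n_entries
n_entries at 4 (size 4, align 4) → ends 8
version at 8 (size 1, align 1) → ends 9
offset at 9 (size 7, align 1) → ends 16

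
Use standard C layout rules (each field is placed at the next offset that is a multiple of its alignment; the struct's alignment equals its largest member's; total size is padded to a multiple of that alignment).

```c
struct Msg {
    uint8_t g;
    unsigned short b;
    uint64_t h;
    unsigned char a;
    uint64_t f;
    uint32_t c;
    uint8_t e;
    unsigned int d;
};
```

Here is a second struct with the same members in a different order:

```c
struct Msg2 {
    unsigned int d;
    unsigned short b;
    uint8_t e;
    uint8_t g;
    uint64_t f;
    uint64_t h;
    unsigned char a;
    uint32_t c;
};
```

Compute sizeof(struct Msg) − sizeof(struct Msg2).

0..1  g  (1B, 1-aligned)
1..2  -- padding (1B)
2..4  b  (2B, 2-aligned)
4..8  -- padding (4B)
8..16  h  (8B, 8-aligned)
16..17  a  (1B, 1-aligned)
17..24  -- padding (7B)
24..32  f  (8B, 8-aligned)
32..36  c  (4B, 4-aligned)
36..37  e  (1B, 1-aligned)
37..40  -- padding (3B)
40..44  d  (4B, 4-aligned)
44..48  -- tail padding (4B)
sizeof = 48, alignof = 8
— Msg2 —
0..4  d  (4B, 4-aligned)
4..6  b  (2B, 2-aligned)
6..7  e  (1B, 1-aligned)
7..8  g  (1B, 1-aligned)
8..16  f  (8B, 8-aligned)
16..24  h  (8B, 8-aligned)
24..25  a  (1B, 1-aligned)
25..28  -- padding (3B)
28..32  c  (4B, 4-aligned)
sizeof = 32, alignof = 8
48 − 32 = 16

16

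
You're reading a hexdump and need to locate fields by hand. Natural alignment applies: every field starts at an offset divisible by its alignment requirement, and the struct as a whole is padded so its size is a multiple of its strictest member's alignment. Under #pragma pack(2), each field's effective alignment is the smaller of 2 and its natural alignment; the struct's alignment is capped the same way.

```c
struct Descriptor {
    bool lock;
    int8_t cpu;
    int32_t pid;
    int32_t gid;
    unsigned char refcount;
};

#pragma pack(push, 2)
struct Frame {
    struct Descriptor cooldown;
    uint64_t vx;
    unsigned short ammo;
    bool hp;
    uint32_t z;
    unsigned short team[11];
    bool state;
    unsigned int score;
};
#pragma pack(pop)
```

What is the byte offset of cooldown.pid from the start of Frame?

Descriptor: @0: lock [1B, align 1] → 1; @1: cpu [1B, align 1] → 2; +2 pad (align 4); @4: pid [4B, align 4] → 8; @8: gid [4B, align 4] → 12; @12: refcount [1B, align 1] → 13; +3 tail pad (align 4); size 16, align 4
@0: cooldown [16B, align 2] → 16
within Descriptor: pid at 4
0 + 4 = 4

4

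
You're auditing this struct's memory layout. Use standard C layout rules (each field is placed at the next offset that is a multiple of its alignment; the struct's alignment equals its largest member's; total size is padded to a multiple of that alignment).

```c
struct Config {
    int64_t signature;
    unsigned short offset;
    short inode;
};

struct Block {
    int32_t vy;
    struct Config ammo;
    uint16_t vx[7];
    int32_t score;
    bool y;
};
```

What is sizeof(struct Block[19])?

912

Config: signature at 0 (size 8, align 8) → ends 8; offset at 8 (size 2, align 2) → ends 10; inode at 10 (size 2, align 2) → ends 12; tail pad 4 to reach multiple of 8; total 16 bytes, alignment 8
vy at 0 (size 4, align 4) → ends 4
pad 4 to align 8 for ammo
ammo at 8 (size 16, align 8) → ends 24
vx at 24 (size 14, align 2) → ends 38
pad 2 to align 4 for score
score at 40 (size 4, align 4) → ends 44
y at 44 (size 1, align 1) → ends 45
tail pad 3 to reach multiple of 8
total 48 bytes, alignment 8
array of 19: 19 × 48 = 912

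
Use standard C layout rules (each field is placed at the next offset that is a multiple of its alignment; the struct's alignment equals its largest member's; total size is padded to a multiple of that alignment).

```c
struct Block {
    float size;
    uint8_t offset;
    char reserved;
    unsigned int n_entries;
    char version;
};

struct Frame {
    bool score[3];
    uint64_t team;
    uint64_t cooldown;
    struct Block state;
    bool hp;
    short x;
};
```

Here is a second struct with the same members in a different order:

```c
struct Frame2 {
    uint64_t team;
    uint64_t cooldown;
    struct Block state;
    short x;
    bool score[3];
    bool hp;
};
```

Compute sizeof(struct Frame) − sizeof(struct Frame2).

8

Block: 0..4  size  (4B, 4-aligned); 4..5  offset  (1B, 1-aligned); 5..6  reserved  (1B, 1-aligned); 6..8  -- padding (2B); 8..12  n_entries  (4B, 4-aligned); 12..13  version  (1B, 1-aligned); 13..16  -- tail padding (3B); sizeof = 16, alignof = 4
0..3  score  (3B, 1-aligned)
3..8  -- padding (5B)
8..16  team  (8B, 8-aligned)
16..24  cooldown  (8B, 8-aligned)
24..40  state  (16B, 4-aligned)
40..41  hp  (1B, 1-aligned)
41..42  -- padding (1B)
42..44  x  (2B, 2-aligned)
44..48  -- tail padding (4B)
sizeof = 48, alignof = 8
— Frame2 —
0..8  team  (8B, 8-aligned)
8..16  cooldown  (8B, 8-aligned)
16..32  state  (16B, 4-aligned)
32..34  x  (2B, 2-aligned)
34..37  score  (3B, 1-aligned)
37..38  hp  (1B, 1-aligned)
38..40  -- tail padding (2B)
sizeof = 40, alignof = 8
48 − 40 = 8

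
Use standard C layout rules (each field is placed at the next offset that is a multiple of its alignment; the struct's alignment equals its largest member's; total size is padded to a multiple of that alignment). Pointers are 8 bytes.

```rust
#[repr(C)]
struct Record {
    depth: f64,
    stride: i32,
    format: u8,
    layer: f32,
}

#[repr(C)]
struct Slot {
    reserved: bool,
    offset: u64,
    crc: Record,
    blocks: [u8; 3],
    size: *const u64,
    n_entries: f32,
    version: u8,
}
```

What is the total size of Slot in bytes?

64

Record: 0..8  depth  (8B, 8-aligned); 8..12  stride  (4B, 4-aligned); 12..13  format  (1B, 1-aligned); 13..16  -- padding (3B); 16..20  layer  (4B, 4-aligned); 20..24  -- tail padding (4B); sizeof = 24, alignof = 8
0..1  reserved  (1B, 1-aligned)
1..8  -- padding (7B)
8..16  offset  (8B, 8-aligned)
16..40  crc  (24B, 8-aligned)
40..43  blocks  (3B, 1-aligned)
43..48  -- padding (5B)
48..56  size  (8B, 8-aligned)
56..60  n_entries  (4B, 4-aligned)
60..61  version  (1B, 1-aligned)
61..64  -- tail padding (3B)
sizeof = 64, alignof = 8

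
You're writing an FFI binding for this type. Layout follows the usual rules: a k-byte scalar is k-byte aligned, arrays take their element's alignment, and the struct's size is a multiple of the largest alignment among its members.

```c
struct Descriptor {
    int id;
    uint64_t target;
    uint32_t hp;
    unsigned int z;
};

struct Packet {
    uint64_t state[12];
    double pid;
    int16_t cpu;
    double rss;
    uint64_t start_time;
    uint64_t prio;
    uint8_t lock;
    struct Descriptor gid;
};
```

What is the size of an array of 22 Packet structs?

Descriptor: 0..4  id  (4B, 4-aligned); 4..8  -- padding (4B); 8..16  target  (8B, 8-aligned); 16..20  hp  (4B, 4-aligned); 20..24  z  (4B, 4-aligned); sizeof = 24, alignof = 8
0..96  state  (96B, 8-aligned)
96..104  pid  (8B, 8-aligned)
104..106  cpu  (2B, 2-aligned)
106..112  -- padding (6B)
112..120  rss  (8B, 8-aligned)
120..128  start_time  (8B, 8-aligned)
128..136  prio  (8B, 8-aligned)
136..137  lock  (1B, 1-aligned)
137..144  -- padding (7B)
144..168  gid  (24B, 8-aligned)
sizeof = 168, alignof = 8
array of 22: 22 × 168 = 3696

3696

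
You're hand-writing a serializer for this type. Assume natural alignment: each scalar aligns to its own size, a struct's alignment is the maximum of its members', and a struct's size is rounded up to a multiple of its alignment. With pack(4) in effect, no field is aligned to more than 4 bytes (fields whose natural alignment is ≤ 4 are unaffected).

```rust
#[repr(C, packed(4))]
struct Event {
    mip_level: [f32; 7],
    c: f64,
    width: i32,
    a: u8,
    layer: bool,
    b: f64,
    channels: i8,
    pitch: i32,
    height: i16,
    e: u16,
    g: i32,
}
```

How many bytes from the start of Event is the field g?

64

@0: mip_level [28B, align 4] → 28
@28: c [8B, align 4] → 36
@36: width [4B, align 4] → 40
@40: a [1B, align 1] → 41
@41: layer [1B, align 1] → 42
+2 pad (align 4)
@44: b [8B, align 4] → 52
@52: channels [1B, align 1] → 53
+3 pad (align 4)
@56: pitch [4B, align 4] → 60
@60: height [2B, align 2] → 62
@62: e [2B, align 2] → 64
@64: g [4B, align 4] → 68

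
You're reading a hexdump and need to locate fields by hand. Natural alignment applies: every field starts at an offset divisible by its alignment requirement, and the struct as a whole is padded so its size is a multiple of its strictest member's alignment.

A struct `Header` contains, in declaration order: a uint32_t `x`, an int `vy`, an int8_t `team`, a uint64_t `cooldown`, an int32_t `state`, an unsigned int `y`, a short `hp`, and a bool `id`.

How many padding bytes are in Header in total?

12

@0: x [4B, align 4] → 4
@4: vy [4B, align 4] → 8
@8: team [1B, align 1] → 9
+7 pad (align 8)
@16: cooldown [8B, align 8] → 24
@24: state [4B, align 4] → 28
@28: y [4B, align 4] → 32
@32: hp [2B, align 2] → 34
@34: id [1B, align 1] → 35
+5 tail pad (align 8)
size 40, align 8
data bytes 28, size 40 → padding 12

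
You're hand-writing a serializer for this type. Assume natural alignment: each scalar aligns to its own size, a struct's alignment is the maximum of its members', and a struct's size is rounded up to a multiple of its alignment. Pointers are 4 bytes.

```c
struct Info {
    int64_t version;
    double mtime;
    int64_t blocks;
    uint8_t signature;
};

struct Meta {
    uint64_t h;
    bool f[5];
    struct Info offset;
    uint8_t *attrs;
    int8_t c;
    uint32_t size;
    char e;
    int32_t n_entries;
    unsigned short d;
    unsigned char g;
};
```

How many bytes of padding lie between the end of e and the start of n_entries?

Info: 0..8  version  (8B, 8-aligned); 8..16  mtime  (8B, 8-aligned); 16..24  blocks  (8B, 8-aligned); 24..25  signature  (1B, 1-aligned); 25..32  -- tail padding (7B); sizeof = 32, alignof = 8
0..8  h  (8B, 8-aligned)
8..13  f  (5B, 1-aligned)
13..16  -- padding (3B)
16..48  offset  (32B, 8-aligned)
48..52  attrs  (4B, 4-aligned)
52..53  c  (1B, 1-aligned)
53..56  -- padding (3B)
56..60  size  (4B, 4-aligned)
60..61  e  (1B, 1-aligned)
61..64  -- padding (3B)
64..68  n_entries  (4B, 4-aligned)

3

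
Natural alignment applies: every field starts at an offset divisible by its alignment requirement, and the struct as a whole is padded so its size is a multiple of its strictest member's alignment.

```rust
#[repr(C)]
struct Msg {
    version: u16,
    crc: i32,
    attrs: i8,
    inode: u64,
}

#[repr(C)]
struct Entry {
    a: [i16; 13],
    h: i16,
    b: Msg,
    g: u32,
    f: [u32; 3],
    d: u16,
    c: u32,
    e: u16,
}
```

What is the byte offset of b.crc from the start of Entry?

Msg: 0..2  version  (2B, 2-aligned); 2..4  -- padding (2B); 4..8  crc  (4B, 4-aligned); 8..9  attrs  (1B, 1-aligned); 9..16  -- padding (7B); 16..24  inode  (8B, 8-aligned); sizeof = 24, alignof = 8
0..26  a  (26B, 2-aligned)
26..28  h  (2B, 2-aligned)
28..32  -- padding (4B)
32..56  b  (24B, 8-aligned)
within Msg: crc at 4
32 + 4 = 36

36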